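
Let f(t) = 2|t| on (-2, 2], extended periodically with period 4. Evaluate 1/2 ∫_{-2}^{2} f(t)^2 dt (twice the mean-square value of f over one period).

1/2 ∫_{-2}^{2} f(t)^2 dt = 1/2 · (64/3) = 32/3.

32/3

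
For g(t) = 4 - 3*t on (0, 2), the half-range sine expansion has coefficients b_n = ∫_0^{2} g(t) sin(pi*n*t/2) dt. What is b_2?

b_2 = ∫_0^{2} (4 - 3*t) sin(pi*t) dt.
Integrating by parts (boundary term plus one more integral), an antiderivative of (4 - 3*t) sin(pi*t) is 3*t*cos(pi*t)/pi - 3*sin(pi*t)/pi**2 - 4*cos(pi*t)/pi; evaluating from 0 to 2: ∫_{0}^{2} (4 - 3*t) sin(pi*t) dt = (2/pi) - (-4/pi) = 6/pi.
Hence b_2 = 6/pi.

6/pi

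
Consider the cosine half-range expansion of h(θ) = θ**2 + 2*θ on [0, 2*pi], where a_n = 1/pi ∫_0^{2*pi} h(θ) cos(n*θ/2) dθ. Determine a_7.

16*(-pi - 1)/(49*pi)

a_7 = 1/pi ∫_0^{2*pi} (θ**2 + 2*θ) cos(7*θ/2) dθ.
Integrating by parts twice (tabular method), an antiderivative of (θ**2 + 2*θ) cos(7*θ/2) is 2*θ**2*sin(7*θ/2)/7 + 4*θ*sin(7*θ/2)/7 + 8*θ*cos(7*θ/2)/49 - 16*sin(7*θ/2)/343 + 8*cos(7*θ/2)/49; evaluating from 0 to 2*pi: ∫_{0}^{2*pi} (θ**2 + 2*θ) cos(7*θ/2) dθ = (-16*pi/49 - 8/49) - (8/49) = -16*pi/49 - 16/49.
Hence a_7 = (1/pi)·(-16*pi/49 - 16/49) = 16*(-pi - 1)/(49*pi).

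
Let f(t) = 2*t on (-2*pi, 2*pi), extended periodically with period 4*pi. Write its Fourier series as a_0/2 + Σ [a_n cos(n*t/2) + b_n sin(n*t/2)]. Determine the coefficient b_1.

8

b_1 = (1/(2*pi)) ∫_{-2*pi}^{2*pi} f(t) sin(t/2) dt.
f is odd and sin(t/2) is odd, so the integrand is even and b_1 = 1/pi ∫_0^{2*pi} f(t) sin(t/2) dt.
Integrating by parts (boundary term plus one more integral), an antiderivative of (2*t) sin(t/2) is -4*t*cos(t/2) + 8*sin(t/2); evaluating from 0 to 2*pi: ∫_{0}^{2*pi} (2*t) sin(t/2) dt = (8*pi) - (0) = 8*pi.
Hence b_1 = (1/pi)·(8*pi) = 8.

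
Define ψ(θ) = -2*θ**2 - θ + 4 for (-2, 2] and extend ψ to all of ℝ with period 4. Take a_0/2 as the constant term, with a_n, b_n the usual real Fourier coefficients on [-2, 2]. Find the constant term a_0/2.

4/3

a_0 = 1/2 ∫_{-2}^{2} ψ(θ) dθ = 1/2 · (16/3) = 8/3.
So the constant term a_0/2 = 4/3.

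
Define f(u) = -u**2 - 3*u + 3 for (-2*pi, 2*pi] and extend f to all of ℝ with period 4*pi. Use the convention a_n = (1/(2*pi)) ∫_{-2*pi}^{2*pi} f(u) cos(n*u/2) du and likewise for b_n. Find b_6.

2

b_6 = (1/(2*pi)) ∫_{-2*pi}^{2*pi} f(u) sin(3*u) du.
Integrating by parts twice (tabular method), an antiderivative of (-u**2 - 3*u + 3) sin(3*u) is u**2*cos(3*u)/3 - 2*u*sin(3*u)/9 + u*cos(3*u) - sin(3*u)/3 - 29*cos(3*u)/27; evaluating from -2*pi to 2*pi: ∫_{-2*pi}^{2*pi} (-u**2 - 3*u + 3) sin(3*u) du = (-29/27 + 2*pi + 4*pi**2/3) - (-2*pi - 29/27 + 4*pi**2/3) = 4*pi.
Hence b_6 = (1/(2*pi))·(4*pi) = 2.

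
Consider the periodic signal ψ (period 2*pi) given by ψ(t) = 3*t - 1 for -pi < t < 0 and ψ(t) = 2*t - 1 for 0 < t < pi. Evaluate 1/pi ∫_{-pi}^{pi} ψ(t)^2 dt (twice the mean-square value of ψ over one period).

2 + pi + 13*pi**2/3

1/pi ∫_{-pi}^{pi} ψ(t)^2 dt = 1/pi · (pi*(6 + 3*pi + 13*pi**2)/3) = 2 + pi + 13*pi**2/3.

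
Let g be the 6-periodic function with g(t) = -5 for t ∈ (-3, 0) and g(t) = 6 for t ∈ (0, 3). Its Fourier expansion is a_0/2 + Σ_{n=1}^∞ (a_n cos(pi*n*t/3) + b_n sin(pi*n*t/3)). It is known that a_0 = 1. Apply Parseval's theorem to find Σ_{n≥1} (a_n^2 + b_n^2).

121/2

Parseval: a_0^2/2 + Σ_{n≥1} (a_n^2+b_n^2) = 1/3 ∫_{-3}^{3} g(t)^2 dt = 61.
Subtract a_0^2/2 = 1/2: Σ (a_n^2+b_n^2) = 121/2.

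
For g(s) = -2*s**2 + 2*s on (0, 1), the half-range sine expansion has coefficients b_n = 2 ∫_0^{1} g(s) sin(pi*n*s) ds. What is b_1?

b_1 = 2 ∫_0^{1} (-2*s**2 + 2*s) sin(pi*s) ds.
Integrating by parts twice (tabular method), an antiderivative of (-2*s**2 + 2*s) sin(pi*s) is 2*s**2*cos(pi*s)/pi - 4*s*sin(pi*s)/pi**2 - 2*s*cos(pi*s)/pi + 2*sin(pi*s)/pi**2 - 4*cos(pi*s)/pi**3; evaluating from 0 to 1: ∫_{0}^{1} (-2*s**2 + 2*s) sin(pi*s) ds = (4/pi**3) - (-4/pi**3) = 8/pi**3.
Hence b_1 = 2·(8/pi**3) = 16/pi**3.

16/pi**3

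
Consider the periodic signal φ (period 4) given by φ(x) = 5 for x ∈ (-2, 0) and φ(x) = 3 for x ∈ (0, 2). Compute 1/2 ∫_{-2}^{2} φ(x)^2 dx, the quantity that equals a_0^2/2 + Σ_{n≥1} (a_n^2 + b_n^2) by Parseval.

34

1/2 ∫_{-2}^{2} φ(x)^2 dx = 1/2 · (68) = 34.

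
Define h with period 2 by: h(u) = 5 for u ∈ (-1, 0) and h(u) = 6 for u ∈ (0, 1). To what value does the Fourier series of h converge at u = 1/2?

h is continuous at u = 1/2 with value 6, so the series converges to 6 there.

6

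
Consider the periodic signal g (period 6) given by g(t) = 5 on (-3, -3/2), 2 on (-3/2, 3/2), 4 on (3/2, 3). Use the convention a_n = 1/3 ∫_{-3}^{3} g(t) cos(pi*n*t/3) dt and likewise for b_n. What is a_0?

13/2

a_0 = 1/3 ∫_{-3}^{3} g(t) dt = 1/3 · (39/2) = 13/2.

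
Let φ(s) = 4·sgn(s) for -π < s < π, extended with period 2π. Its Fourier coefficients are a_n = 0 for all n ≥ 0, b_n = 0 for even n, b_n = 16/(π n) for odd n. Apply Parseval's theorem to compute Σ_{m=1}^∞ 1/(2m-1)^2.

Parseval: Σ b_n^2 = (1/π) ∫_{-π}^{π} φ(s)^2 ds = 32.
Only odd n contribute, with b_n^2 = 256/(π^2 n^2), so Σ_{m≥1} 1/(2m-1)^2 = π^2·(32)/256 = pi**2/8.

pi**2/8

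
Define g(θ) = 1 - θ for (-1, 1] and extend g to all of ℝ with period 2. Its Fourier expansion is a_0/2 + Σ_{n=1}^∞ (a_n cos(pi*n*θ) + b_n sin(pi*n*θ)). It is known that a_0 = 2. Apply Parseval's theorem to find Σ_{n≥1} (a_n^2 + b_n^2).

Parseval: a_0^2/2 + Σ_{n≥1} (a_n^2+b_n^2) = ∫_{-1}^{1} g(θ)^2 dθ = 8/3.
Subtract a_0^2/2 = 2: Σ (a_n^2+b_n^2) = 2/3.

2/3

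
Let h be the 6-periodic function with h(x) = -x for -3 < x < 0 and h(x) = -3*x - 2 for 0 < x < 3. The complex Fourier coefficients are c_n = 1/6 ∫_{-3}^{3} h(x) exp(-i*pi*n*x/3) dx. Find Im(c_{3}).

8/(3*pi)

Since h is real-valued, Im(c_{3}) = -1/6 ∫_{-3}^{3} h(x) sin(pi*x) dx = -b_{3}/2.
Split the integral at the breakpoints.
Integrating by parts (boundary term plus one more integral), an antiderivative of (-x) sin(pi*x) is x*cos(pi*x)/pi - sin(pi*x)/pi**2; evaluating from -3 to 0: ∫_{-3}^{0} (-x) sin(pi*x) dx = (0) - (3/pi) = -3/pi.
Integrating by parts (boundary term plus one more integral), an antiderivative of (-3*x - 2) sin(pi*x) is 3*x*cos(pi*x)/pi - 3*sin(pi*x)/pi**2 + 2*cos(pi*x)/pi; evaluating from 0 to 3: ∫_{0}^{3} (-3*x - 2) sin(pi*x) dx = (-11/pi) - (2/pi) = -13/pi.
So ∫_{-3}^{3} h(x) sin(pi*x) dx = -16/pi.
Hence Im(c_{3}) = (-1/6)·(-16/pi) = 8/(3*pi).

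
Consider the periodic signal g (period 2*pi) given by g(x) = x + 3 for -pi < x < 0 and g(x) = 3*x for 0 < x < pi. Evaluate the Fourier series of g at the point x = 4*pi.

x = 4*pi differs from x = 0 by 2 full period(s), and the series is 2*pi-periodic.
At x = 0 the one-sided limits are g(0^-) = 3 and g(0^+) = 0.
By Dirichlet's theorem the series converges to their average, [(3) + (0)]/2 = 3/2.

3/2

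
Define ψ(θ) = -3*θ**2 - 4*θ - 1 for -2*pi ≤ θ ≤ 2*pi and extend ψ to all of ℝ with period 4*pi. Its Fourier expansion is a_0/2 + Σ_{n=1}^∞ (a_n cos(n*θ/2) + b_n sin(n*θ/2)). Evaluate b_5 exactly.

b_5 = (1/(2*pi)) ∫_{-2*pi}^{2*pi} ψ(θ) sin(5*θ/2) dθ.
Integrating by parts twice (tabular method), an antiderivative of (-3*θ**2 - 4*θ - 1) sin(5*θ/2) is 6*θ**2*cos(5*θ/2)/5 - 24*θ*sin(5*θ/2)/25 + 8*θ*cos(5*θ/2)/5 - 16*sin(5*θ/2)/25 + 2*cos(5*θ/2)/125; evaluating from -2*pi to 2*pi: ∫_{-2*pi}^{2*pi} (-3*θ**2 - 4*θ - 1) sin(5*θ/2) dθ = (-24*pi**2/5 - 16*pi/5 - 2/125) - (-24*pi**2/5 - 2/125 + 16*pi/5) = -32*pi/5.
Hence b_5 = (1/(2*pi))·(-32*pi/5) = -16/5.

-16/5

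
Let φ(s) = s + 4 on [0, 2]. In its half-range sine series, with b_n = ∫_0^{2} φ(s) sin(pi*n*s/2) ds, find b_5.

4/pi

b_5 = ∫_0^{2} (s + 4) sin(5*pi*s/2) ds.
Integrating by parts (boundary term plus one more integral), an antiderivative of (s + 4) sin(5*pi*s/2) is -2*s*cos(5*pi*s/2)/(5*pi) + 4*sin(5*pi*s/2)/(25*pi**2) - 8*cos(5*pi*s/2)/(5*pi); evaluating from 0 to 2: ∫_{0}^{2} (s + 4) sin(5*pi*s/2) ds = (12/(5*pi)) - (-8/(5*pi)) = 4/pi.
Hence b_5 = 4/pi.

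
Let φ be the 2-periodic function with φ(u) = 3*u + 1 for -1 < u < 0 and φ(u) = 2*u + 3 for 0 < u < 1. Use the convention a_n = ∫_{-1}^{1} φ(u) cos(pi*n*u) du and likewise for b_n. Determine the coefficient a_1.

2/pi**2

a_1 = ∫_{-1}^{1} φ(u) cos(pi*u) du.
Split the integral at the breakpoints.
Integrating by parts (boundary term plus one more integral), an antiderivative of (3*u + 1) cos(pi*u) is 3*u*sin(pi*u)/pi + sin(pi*u)/pi + 3*cos(pi*u)/pi**2; evaluating from -1 to 0: ∫_{-1}^{0} (3*u + 1) cos(pi*u) du = (3/pi**2) - (-3/pi**2) = 6/pi**2.
Integrating by parts (boundary term plus one more integral), an antiderivative of (2*u + 3) cos(pi*u) is 2*u*sin(pi*u)/pi + 3*sin(pi*u)/pi + 2*cos(pi*u)/pi**2; evaluating from 0 to 1: ∫_{0}^{1} (2*u + 3) cos(pi*u) du = (-2/pi**2) - (2/pi**2) = -4/pi**2.
Summing the pieces gives a_1 = 2/pi**2.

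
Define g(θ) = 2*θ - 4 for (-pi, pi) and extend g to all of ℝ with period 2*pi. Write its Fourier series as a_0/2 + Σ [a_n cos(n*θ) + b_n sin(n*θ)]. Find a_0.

a_0 = 1/pi ∫_{-pi}^{pi} g(θ) dθ = 1/pi · (-8*pi) = -8.

-8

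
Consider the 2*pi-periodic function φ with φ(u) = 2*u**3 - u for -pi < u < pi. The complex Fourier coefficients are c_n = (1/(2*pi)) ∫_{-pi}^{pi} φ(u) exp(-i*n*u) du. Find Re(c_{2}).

0

Since φ is real-valued, Re(c_{2}) = (1/(2*pi)) ∫_{-pi}^{pi} φ(u) cos(2*u) du = a_{2}/2.
(φ is odd, so the integrand is odd over a symmetric interval and the integral vanishes.)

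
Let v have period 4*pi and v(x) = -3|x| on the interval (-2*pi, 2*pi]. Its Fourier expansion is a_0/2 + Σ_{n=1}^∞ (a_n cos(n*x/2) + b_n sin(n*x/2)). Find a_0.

-6*pi

a_0 = (1/(2*pi)) ∫_{-2*pi}^{2*pi} v(x) dx = (1/(2*pi)) · (-12*pi**2) = -6*pi.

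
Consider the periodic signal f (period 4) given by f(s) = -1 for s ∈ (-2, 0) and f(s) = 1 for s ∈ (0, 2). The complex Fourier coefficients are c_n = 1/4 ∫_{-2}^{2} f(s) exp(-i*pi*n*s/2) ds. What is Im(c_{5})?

Since f is real-valued, Im(c_{5}) = -1/4 ∫_{-2}^{2} f(s) sin(5*pi*s/2) ds = -b_{5}/2.
f is odd and sin(5*pi*s/2) is odd, so the integrand is even: ∫_{-2}^{2} f(s) sin(5*pi*s/2) ds = 2∫_0^{2} f(s) sin(5*pi*s/2) ds.
Directly, an antiderivative of (1) sin(5*pi*s/2) is -2*cos(5*pi*s/2)/(5*pi); evaluating from 0 to 2: ∫_{0}^{2} (1) sin(5*pi*s/2) ds = (2/(5*pi)) - (-2/(5*pi)) = 4/(5*pi).
So ∫_{-2}^{2} f(s) sin(5*pi*s/2) ds = 8/(5*pi).
Hence Im(c_{5}) = (-1/4)·(8/(5*pi)) = -2/(5*pi).

-2/(5*pi)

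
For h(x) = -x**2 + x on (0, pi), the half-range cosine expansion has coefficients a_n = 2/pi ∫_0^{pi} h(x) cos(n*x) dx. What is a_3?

4*(-1 + pi)/(9*pi)

a_3 = 2/pi ∫_0^{pi} (-x**2 + x) cos(3*x) dx.
Integrating by parts twice (tabular method), an antiderivative of (-x**2 + x) cos(3*x) is -x**2*sin(3*x)/3 + x*sin(3*x)/3 - 2*x*cos(3*x)/9 + 2*sin(3*x)/27 + cos(3*x)/9; evaluating from 0 to pi: ∫_{0}^{pi} (-x**2 + x) cos(3*x) dx = (-1/9 + 2*pi/9) - (1/9) = -2/9 + 2*pi/9.
Hence a_3 = (2/pi)·(-2/9 + 2*pi/9) = 4*(-1 + pi)/(9*pi).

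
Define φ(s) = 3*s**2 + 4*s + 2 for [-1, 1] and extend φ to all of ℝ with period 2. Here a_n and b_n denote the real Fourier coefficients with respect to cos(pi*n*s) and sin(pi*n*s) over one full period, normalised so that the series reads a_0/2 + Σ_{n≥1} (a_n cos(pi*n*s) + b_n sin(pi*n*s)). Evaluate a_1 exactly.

-12/pi**2

a_1 = ∫_{-1}^{1} φ(s) cos(pi*s) ds.
Integrating by parts twice (tabular method), an antiderivative of (3*s**2 + 4*s + 2) cos(pi*s) is 3*s**2*sin(pi*s)/pi + 4*s*sin(pi*s)/pi + 6*s*cos(pi*s)/pi**2 - 6*sin(pi*s)/pi**3 + 2*sin(pi*s)/pi + 4*cos(pi*s)/pi**2; evaluating from -1 to 1: ∫_{-1}^{1} (3*s**2 + 4*s + 2) cos(pi*s) ds = (-10/pi**2) - (2/pi**2) = -12/pi**2.
Hence a_1 = -12/pi**2.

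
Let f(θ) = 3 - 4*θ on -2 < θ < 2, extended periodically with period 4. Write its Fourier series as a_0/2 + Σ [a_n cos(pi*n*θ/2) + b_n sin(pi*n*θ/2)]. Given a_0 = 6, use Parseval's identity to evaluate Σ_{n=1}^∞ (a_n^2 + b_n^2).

Parseval: a_0^2/2 + Σ_{n≥1} (a_n^2+b_n^2) = 1/2 ∫_{-2}^{2} f(θ)^2 dθ = 182/3.
Subtract a_0^2/2 = 18: Σ (a_n^2+b_n^2) = 128/3.

128/3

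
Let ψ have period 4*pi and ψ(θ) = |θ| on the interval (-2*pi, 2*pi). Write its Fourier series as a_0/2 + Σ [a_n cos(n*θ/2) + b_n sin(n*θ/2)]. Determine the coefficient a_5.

-8/(25*pi)

a_5 = (1/(2*pi)) ∫_{-2*pi}^{2*pi} ψ(θ) cos(5*θ/2) dθ.
ψ is even and cos(5*θ/2) is even, so the integrand is even and a_5 = 1/pi ∫_0^{2*pi} ψ(θ) cos(5*θ/2) dθ.
Integrating by parts (boundary term plus one more integral), an antiderivative of (θ) cos(5*θ/2) is 2*θ*sin(5*θ/2)/5 + 4*cos(5*θ/2)/25; evaluating from 0 to 2*pi: ∫_{0}^{2*pi} (θ) cos(5*θ/2) dθ = (-4/25) - (4/25) = -8/25.
Hence a_5 = (1/pi)·(-8/25) = -8/(25*pi).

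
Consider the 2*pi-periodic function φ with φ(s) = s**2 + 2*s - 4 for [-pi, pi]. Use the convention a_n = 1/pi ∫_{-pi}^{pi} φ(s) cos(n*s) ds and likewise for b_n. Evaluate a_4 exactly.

a_4 = 1/pi ∫_{-pi}^{pi} φ(s) cos(4*s) ds.
Integrating by parts twice (tabular method), an antiderivative of (s**2 + 2*s - 4) cos(4*s) is s**2*sin(4*s)/4 + s*sin(4*s)/2 + s*cos(4*s)/8 - 33*sin(4*s)/32 + cos(4*s)/8; evaluating from -pi to pi: ∫_{-pi}^{pi} (s**2 + 2*s - 4) cos(4*s) ds = (1/8 + pi/8) - (1/8 - pi/8) = pi/4.
Hence a_4 = (1/pi)·(pi/4) = 1/4.

1/4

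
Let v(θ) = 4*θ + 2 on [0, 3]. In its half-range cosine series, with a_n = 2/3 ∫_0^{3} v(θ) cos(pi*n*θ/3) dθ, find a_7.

a_7 = 2/3 ∫_0^{3} (4*θ + 2) cos(7*pi*θ/3) dθ.
Integrating by parts (boundary term plus one more integral), an antiderivative of (4*θ + 2) cos(7*pi*θ/3) is 12*θ*sin(7*pi*θ/3)/(7*pi) + 6*sin(7*pi*θ/3)/(7*pi) + 36*cos(7*pi*θ/3)/(49*pi**2); evaluating from 0 to 3: ∫_{0}^{3} (4*θ + 2) cos(7*pi*θ/3) dθ = (-36/(49*pi**2)) - (36/(49*pi**2)) = -72/(49*pi**2).
Hence a_7 = (2/3)·(-72/(49*pi**2)) = -48/(49*pi**2).

-48/(49*pi**2)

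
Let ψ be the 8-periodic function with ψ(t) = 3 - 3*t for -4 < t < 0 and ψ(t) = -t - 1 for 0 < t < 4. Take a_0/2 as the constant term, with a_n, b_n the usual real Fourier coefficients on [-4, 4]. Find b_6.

b_6 = 1/4 ∫_{-4}^{4} ψ(t) sin(3*pi*t/2) dt.
Split the integral at the breakpoints.
Integrating by parts (boundary term plus one more integral), an antiderivative of (3 - 3*t) sin(3*pi*t/2) is 2*t*cos(3*pi*t/2)/pi - 4*sin(3*pi*t/2)/(3*pi**2) - 2*cos(3*pi*t/2)/pi; evaluating from -4 to 0: ∫_{-4}^{0} (3 - 3*t) sin(3*pi*t/2) dt = (-2/pi) - (-10/pi) = 8/pi.
Integrating by parts (boundary term plus one more integral), an antiderivative of (-t - 1) sin(3*pi*t/2) is 2*t*cos(3*pi*t/2)/(3*pi) - 4*sin(3*pi*t/2)/(9*pi**2) + 2*cos(3*pi*t/2)/(3*pi); evaluating from 0 to 4: ∫_{0}^{4} (-t - 1) sin(3*pi*t/2) dt = (10/(3*pi)) - (2/(3*pi)) = 8/(3*pi).
Summing the pieces and multiplying by (1/4) gives b_6 = 8/(3*pi).

8/(3*pi)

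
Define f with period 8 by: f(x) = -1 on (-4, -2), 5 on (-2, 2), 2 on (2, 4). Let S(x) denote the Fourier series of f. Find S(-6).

x = -6 differs from x = 2 by -1 full period(s), and the series is 8-periodic.
At x = 2 the one-sided limits are f(2^-) = 5 and f(2^+) = 2.
By Dirichlet's theorem the series converges to their average, [(5) + (2)]/2 = 7/2.

7/2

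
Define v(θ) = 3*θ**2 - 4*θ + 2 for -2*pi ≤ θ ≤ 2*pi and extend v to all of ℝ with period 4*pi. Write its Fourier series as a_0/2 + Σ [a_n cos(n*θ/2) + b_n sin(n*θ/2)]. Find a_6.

a_6 = (1/(2*pi)) ∫_{-2*pi}^{2*pi} v(θ) cos(3*θ) dθ.
Integrating by parts twice (tabular method), an antiderivative of (3*θ**2 - 4*θ + 2) cos(3*θ) is θ**2*sin(3*θ) - 4*θ*sin(3*θ)/3 + 2*θ*cos(3*θ)/3 + 4*sin(3*θ)/9 - 4*cos(3*θ)/9; evaluating from -2*pi to 2*pi: ∫_{-2*pi}^{2*pi} (3*θ**2 - 4*θ + 2) cos(3*θ) dθ = (-4/9 + 4*pi/3) - (-4*pi/3 - 4/9) = 8*pi/3.
Hence a_6 = (1/(2*pi))·(8*pi/3) = 4/3.

4/3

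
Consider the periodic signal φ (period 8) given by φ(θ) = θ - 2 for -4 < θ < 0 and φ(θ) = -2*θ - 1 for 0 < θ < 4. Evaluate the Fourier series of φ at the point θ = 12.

θ = 12 differs from θ = 4 by 1 full period(s), and the series is 8-periodic.
At θ = 4 the one-sided limits are φ(4^-) = -9 and φ(4^+) = -6.
By Dirichlet's theorem the series converges to their average, [(-9) + (-6)]/2 = -15/2.

-15/2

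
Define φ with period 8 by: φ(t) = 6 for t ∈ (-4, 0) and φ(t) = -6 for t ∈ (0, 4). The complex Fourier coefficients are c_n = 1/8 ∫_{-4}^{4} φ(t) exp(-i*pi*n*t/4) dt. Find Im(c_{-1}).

-12/pi

Since φ is real-valued, Im(c_{-1}) = -1/8 ∫_{-4}^{4} φ(t) sin(-pi*t/4) dt = b_{1}/2.
φ is odd and sin(-pi*t/4) is odd, so the integrand is even: ∫_{-4}^{4} φ(t) sin(-pi*t/4) dt = 2∫_0^{4} φ(t) sin(-pi*t/4) dt.
Directly, an antiderivative of (-6) sin(-pi*t/4) is -24*cos(pi*t/4)/pi; evaluating from 0 to 4: ∫_{0}^{4} (-6) sin(-pi*t/4) dt = (24/pi) - (-24/pi) = 48/pi.
So ∫_{-4}^{4} φ(t) sin(-pi*t/4) dt = 96/pi.
Hence Im(c_{-1}) = (-1/8)·(96/pi) = -12/pi.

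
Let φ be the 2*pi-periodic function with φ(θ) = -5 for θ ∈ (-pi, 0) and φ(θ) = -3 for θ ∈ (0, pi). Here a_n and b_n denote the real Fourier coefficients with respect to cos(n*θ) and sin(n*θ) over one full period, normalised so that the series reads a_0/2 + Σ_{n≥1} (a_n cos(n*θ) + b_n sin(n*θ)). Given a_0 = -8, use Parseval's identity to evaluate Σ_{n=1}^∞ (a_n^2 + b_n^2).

Parseval: a_0^2/2 + Σ_{n≥1} (a_n^2+b_n^2) = 1/pi ∫_{-pi}^{pi} φ(θ)^2 dθ = 34.
Subtract a_0^2/2 = 32: Σ (a_n^2+b_n^2) = 2.

2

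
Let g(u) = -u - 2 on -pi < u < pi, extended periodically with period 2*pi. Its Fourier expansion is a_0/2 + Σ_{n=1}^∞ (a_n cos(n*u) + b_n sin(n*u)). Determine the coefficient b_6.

b_6 = 1/pi ∫_{-pi}^{pi} g(u) sin(6*u) du.
Integrating by parts (boundary term plus one more integral), an antiderivative of (-u - 2) sin(6*u) is u*cos(6*u)/6 - sin(6*u)/36 + cos(6*u)/3; evaluating from -pi to pi: ∫_{-pi}^{pi} (-u - 2) sin(6*u) du = (1/3 + pi/6) - (1/3 - pi/6) = pi/3.
Hence b_6 = (1/pi)·(pi/3) = 1/3.

1/3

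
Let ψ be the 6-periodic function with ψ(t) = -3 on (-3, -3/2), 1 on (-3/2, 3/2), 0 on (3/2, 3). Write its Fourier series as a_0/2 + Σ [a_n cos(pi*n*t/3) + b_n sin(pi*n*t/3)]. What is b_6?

b_6 = 1/3 ∫_{-3}^{3} ψ(t) sin(2*pi*t) dt.
Split the integral at the breakpoints.
Directly, an antiderivative of (-3) sin(2*pi*t) is 3*cos(2*pi*t)/(2*pi); evaluating from -3 to -3/2: ∫_{-3}^{-3/2} (-3) sin(2*pi*t) dt = (-3/(2*pi)) - (3/(2*pi)) = -3/pi.
Directly, an antiderivative of (1) sin(2*pi*t) is -cos(2*pi*t)/(2*pi); evaluating from -3/2 to 3/2: ∫_{-3/2}^{3/2} (1) sin(2*pi*t) dt = (1/(2*pi)) - (1/(2*pi)) = 0.
∫_{3/2}^{3} (0) sin(2*pi*t) dt = 0.
Summing the pieces and multiplying by (1/3) gives b_6 = -1/pi.

-1/pi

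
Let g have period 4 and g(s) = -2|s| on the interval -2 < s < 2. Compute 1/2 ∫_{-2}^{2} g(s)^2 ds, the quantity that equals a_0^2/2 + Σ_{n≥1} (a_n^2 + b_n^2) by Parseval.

32/3

1/2 ∫_{-2}^{2} g(s)^2 ds = 1/2 · (64/3) = 32/3.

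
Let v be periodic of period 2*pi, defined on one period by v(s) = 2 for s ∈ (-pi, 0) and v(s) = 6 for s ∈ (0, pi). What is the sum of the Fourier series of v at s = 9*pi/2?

6

s = 9*pi/2 differs from s = pi/2 by 2 full period(s), and the series is 2*pi-periodic.
v is continuous at s = pi/2 with value 6, so the series converges to 6 there.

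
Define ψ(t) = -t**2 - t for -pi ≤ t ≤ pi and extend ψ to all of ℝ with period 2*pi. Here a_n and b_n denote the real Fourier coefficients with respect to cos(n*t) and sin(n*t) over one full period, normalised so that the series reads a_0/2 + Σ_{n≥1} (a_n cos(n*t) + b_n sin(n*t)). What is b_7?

b_7 = 1/pi ∫_{-pi}^{pi} ψ(t) sin(7*t) dt.
Integrating by parts twice (tabular method), an antiderivative of (-t**2 - t) sin(7*t) is t**2*cos(7*t)/7 - 2*t*sin(7*t)/49 + t*cos(7*t)/7 - sin(7*t)/49 - 2*cos(7*t)/343; evaluating from -pi to pi: ∫_{-pi}^{pi} (-t**2 - t) sin(7*t) dt = (-pi**2/7 - pi/7 + 2/343) - (-pi**2/7 + 2/343 + pi/7) = -2*pi/7.
Hence b_7 = (1/pi)·(-2*pi/7) = -2/7.

-2/7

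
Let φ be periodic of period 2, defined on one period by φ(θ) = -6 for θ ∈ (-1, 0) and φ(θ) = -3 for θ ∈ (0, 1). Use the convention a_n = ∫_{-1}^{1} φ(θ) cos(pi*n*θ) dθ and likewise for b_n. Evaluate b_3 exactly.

2/pi

b_3 = ∫_{-1}^{1} φ(θ) sin(3*pi*θ) dθ.
Split the integral at the breakpoints.
Directly, an antiderivative of (-6) sin(3*pi*θ) is 2*cos(3*pi*θ)/pi; evaluating from -1 to 0: ∫_{-1}^{0} (-6) sin(3*pi*θ) dθ = (2/pi) - (-2/pi) = 4/pi.
Directly, an antiderivative of (-3) sin(3*pi*θ) is cos(3*pi*θ)/pi; evaluating from 0 to 1: ∫_{0}^{1} (-3) sin(3*pi*θ) dθ = (-1/pi) - (1/pi) = -2/pi.
Summing the pieces gives b_3 = 2/pi.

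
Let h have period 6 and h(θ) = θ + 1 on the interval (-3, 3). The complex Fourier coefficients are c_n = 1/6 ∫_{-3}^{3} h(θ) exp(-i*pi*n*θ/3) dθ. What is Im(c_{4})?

Since h is real-valued, Im(c_{4}) = -1/6 ∫_{-3}^{3} h(θ) sin(4*pi*θ/3) dθ = -b_{4}/2.
Integrating by parts (boundary term plus one more integral), an antiderivative of (θ + 1) sin(4*pi*θ/3) is -3*θ*cos(4*pi*θ/3)/(4*pi) + 9*sin(4*pi*θ/3)/(16*pi**2) - 3*cos(4*pi*θ/3)/(4*pi); evaluating from -3 to 3: ∫_{-3}^{3} (θ + 1) sin(4*pi*θ/3) dθ = (-3/pi) - (3/(2*pi)) = -9/(2*pi).
Hence Im(c_{4}) = (-1/6)·(-9/(2*pi)) = 3/(4*pi).

3/(4*pi)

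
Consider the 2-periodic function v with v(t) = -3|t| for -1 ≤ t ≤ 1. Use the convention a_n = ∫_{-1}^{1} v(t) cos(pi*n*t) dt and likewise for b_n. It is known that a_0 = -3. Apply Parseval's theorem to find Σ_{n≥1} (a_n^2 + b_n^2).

3/2

Parseval: a_0^2/2 + Σ_{n≥1} (a_n^2+b_n^2) = ∫_{-1}^{1} v(t)^2 dt = 6.
Subtract a_0^2/2 = 9/2: Σ (a_n^2+b_n^2) = 3/2.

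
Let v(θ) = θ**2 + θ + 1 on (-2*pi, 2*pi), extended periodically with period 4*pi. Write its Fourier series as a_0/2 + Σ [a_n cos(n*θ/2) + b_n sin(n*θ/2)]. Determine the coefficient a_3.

a_3 = (1/(2*pi)) ∫_{-2*pi}^{2*pi} v(θ) cos(3*θ/2) dθ.
Integrating by parts twice (tabular method), an antiderivative of (θ**2 + θ + 1) cos(3*θ/2) is 2*θ**2*sin(3*θ/2)/3 + 2*θ*sin(3*θ/2)/3 + 8*θ*cos(3*θ/2)/9 + 2*sin(3*θ/2)/27 + 4*cos(3*θ/2)/9; evaluating from -2*pi to 2*pi: ∫_{-2*pi}^{2*pi} (θ**2 + θ + 1) cos(3*θ/2) dθ = (-16*pi/9 - 4/9) - (-4/9 + 16*pi/9) = -32*pi/9.
Hence a_3 = (1/(2*pi))·(-32*pi/9) = -16/9.

-16/9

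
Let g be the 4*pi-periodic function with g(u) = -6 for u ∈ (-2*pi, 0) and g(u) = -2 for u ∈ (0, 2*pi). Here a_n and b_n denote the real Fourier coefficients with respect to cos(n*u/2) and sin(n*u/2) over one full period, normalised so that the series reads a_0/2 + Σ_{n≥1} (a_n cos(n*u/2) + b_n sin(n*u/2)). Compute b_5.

b_5 = (1/(2*pi)) ∫_{-2*pi}^{2*pi} g(u) sin(5*u/2) du.
Split the integral at the breakpoints.
Directly, an antiderivative of (-6) sin(5*u/2) is 12*cos(5*u/2)/5; evaluating from -2*pi to 0: ∫_{-2*pi}^{0} (-6) sin(5*u/2) du = (12/5) - (-12/5) = 24/5.
Directly, an antiderivative of (-2) sin(5*u/2) is 4*cos(5*u/2)/5; evaluating from 0 to 2*pi: ∫_{0}^{2*pi} (-2) sin(5*u/2) du = (-4/5) - (4/5) = -8/5.
Summing the pieces and multiplying by (1/(2*pi)) gives b_5 = 8/(5*pi).

8/(5*pi)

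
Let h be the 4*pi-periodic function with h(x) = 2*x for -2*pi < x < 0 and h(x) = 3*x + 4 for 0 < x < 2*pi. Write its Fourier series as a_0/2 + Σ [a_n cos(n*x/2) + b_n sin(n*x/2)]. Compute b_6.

-5/3

b_6 = (1/(2*pi)) ∫_{-2*pi}^{2*pi} h(x) sin(3*x) dx.
Split the integral at the breakpoints.
Integrating by parts (boundary term plus one more integral), an antiderivative of (2*x) sin(3*x) is -2*x*cos(3*x)/3 + 2*sin(3*x)/9; evaluating from -2*pi to 0: ∫_{-2*pi}^{0} (2*x) sin(3*x) dx = (0) - (4*pi/3) = -4*pi/3.
Integrating by parts (boundary term plus one more integral), an antiderivative of (3*x + 4) sin(3*x) is -x*cos(3*x) + sin(3*x)/3 - 4*cos(3*x)/3; evaluating from 0 to 2*pi: ∫_{0}^{2*pi} (3*x + 4) sin(3*x) dx = (-2*pi - 4/3) - (-4/3) = -2*pi.
Summing the pieces and multiplying by (1/(2*pi)) gives b_6 = -5/3.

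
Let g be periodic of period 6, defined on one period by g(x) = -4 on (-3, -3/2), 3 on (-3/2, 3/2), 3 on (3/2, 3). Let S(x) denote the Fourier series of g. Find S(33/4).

x = 33/4 differs from x = 9/4 by 1 full period(s), and the series is 6-periodic.
g is continuous at x = 9/4 with value 3, so the series converges to 3 there.

3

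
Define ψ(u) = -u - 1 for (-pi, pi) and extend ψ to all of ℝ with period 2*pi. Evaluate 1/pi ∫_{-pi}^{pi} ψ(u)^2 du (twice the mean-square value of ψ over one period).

2 + 2*pi**2/3

1/pi ∫_{-pi}^{pi} ψ(u)^2 du = 1/pi · (2*pi*(3 + pi**2)/3) = 2 + 2*pi**2/3.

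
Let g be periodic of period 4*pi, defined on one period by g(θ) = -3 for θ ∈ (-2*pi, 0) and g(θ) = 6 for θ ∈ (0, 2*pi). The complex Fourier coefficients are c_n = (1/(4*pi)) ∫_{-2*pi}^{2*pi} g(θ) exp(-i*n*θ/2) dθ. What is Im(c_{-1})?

9/pi

Since g is real-valued, Im(c_{-1}) = -(1/(4*pi)) ∫_{-2*pi}^{2*pi} g(θ) sin(-θ/2) dθ = b_{1}/2.
Split the integral at the breakpoints.
Directly, an antiderivative of (-3) sin(-θ/2) is -6*cos(θ/2); evaluating from -2*pi to 0: ∫_{-2*pi}^{0} (-3) sin(-θ/2) dθ = (-6) - (6) = -12.
Directly, an antiderivative of (6) sin(-θ/2) is 12*cos(θ/2); evaluating from 0 to 2*pi: ∫_{0}^{2*pi} (6) sin(-θ/2) dθ = (-12) - (12) = -24.
So ∫_{-2*pi}^{2*pi} g(θ) sin(-θ/2) dθ = -36.
Hence Im(c_{-1}) = (-1/(4*pi))·(-36) = 9/pi.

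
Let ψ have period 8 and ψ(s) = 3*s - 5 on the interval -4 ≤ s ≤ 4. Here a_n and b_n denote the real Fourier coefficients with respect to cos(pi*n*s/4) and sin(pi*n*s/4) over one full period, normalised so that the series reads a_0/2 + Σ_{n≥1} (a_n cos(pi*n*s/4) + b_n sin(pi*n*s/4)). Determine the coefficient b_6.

b_6 = 1/4 ∫_{-4}^{4} ψ(s) sin(3*pi*s/2) ds.
Integrating by parts (boundary term plus one more integral), an antiderivative of (3*s - 5) sin(3*pi*s/2) is -2*s*cos(3*pi*s/2)/pi + 4*sin(3*pi*s/2)/(3*pi**2) + 10*cos(3*pi*s/2)/(3*pi); evaluating from -4 to 4: ∫_{-4}^{4} (3*s - 5) sin(3*pi*s/2) ds = (-14/(3*pi)) - (34/(3*pi)) = -16/pi.
Hence b_6 = (1/4)·(-16/pi) = -4/pi.

-4/pi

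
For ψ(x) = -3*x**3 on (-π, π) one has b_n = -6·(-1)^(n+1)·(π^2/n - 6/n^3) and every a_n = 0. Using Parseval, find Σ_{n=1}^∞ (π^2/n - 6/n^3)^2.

pi**6/14

Parseval: Σ b_n^2 = (1/π) ∫_{-π}^{π} ψ(x)^2 dx = 18*pi**6/7.
b_n^2 = 36·(π^2/n - 6/n^3)^2, so the sum equals (18*pi**6/7)/36 = pi**6/14.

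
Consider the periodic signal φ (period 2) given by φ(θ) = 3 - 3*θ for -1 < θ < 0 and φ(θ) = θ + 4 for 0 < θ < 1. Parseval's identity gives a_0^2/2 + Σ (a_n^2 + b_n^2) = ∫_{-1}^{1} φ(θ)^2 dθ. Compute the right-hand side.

∫_{-1}^{1} φ(θ)^2 dθ = 124/3.

124/3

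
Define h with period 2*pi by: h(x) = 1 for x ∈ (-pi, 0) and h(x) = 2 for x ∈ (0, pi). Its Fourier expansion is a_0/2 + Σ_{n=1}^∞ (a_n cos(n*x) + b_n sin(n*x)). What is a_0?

a_0 = 1/pi ∫_{-pi}^{pi} h(x) dx = 1/pi · (3*pi) = 3.

3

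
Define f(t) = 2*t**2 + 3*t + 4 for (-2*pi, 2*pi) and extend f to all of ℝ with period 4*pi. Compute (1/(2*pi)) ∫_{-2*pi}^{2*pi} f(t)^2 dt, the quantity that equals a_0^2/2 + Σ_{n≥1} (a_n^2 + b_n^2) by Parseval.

(1/(2*pi)) ∫_{-2*pi}^{2*pi} f(t)^2 dt = (1/(2*pi)) · (16*pi*(60 + 125*pi**2 + 48*pi**4)/15) = 32 + 200*pi**2/3 + 128*pi**4/5.

32 + 200*pi**2/3 + 128*pi**4/5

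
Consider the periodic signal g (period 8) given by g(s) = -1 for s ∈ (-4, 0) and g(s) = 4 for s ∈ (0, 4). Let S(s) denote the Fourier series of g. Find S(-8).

3/2

s = -8 differs from s = 0 by -1 full period(s), and the series is 8-periodic.
At s = 0 the one-sided limits are g(0^-) = -1 and g(0^+) = 4.
By Dirichlet's theorem the series converges to their average, [(-1) + (4)]/2 = 3/2.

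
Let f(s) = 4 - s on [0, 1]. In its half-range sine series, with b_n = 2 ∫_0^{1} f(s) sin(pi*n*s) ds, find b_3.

14/(3*pi)

b_3 = 2 ∫_0^{1} (4 - s) sin(3*pi*s) ds.
Integrating by parts (boundary term plus one more integral), an antiderivative of (4 - s) sin(3*pi*s) is s*cos(3*pi*s)/(3*pi) - sin(3*pi*s)/(9*pi**2) - 4*cos(3*pi*s)/(3*pi); evaluating from 0 to 1: ∫_{0}^{1} (4 - s) sin(3*pi*s) ds = (1/pi) - (-4/(3*pi)) = 7/(3*pi).
Hence b_3 = 2·(7/(3*pi)) = 14/(3*pi).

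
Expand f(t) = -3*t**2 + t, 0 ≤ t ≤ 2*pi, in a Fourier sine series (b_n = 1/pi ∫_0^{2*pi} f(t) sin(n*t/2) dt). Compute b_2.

-2 + 12*pi

b_2 = 1/pi ∫_0^{2*pi} (-3*t**2 + t) sin(t) dt.
Integrating by parts twice (tabular method), an antiderivative of (-3*t**2 + t) sin(t) is 3*t**2*cos(t) - 6*t*sin(t) - t*cos(t) + sin(t) - 6*cos(t); evaluating from 0 to 2*pi: ∫_{0}^{2*pi} (-3*t**2 + t) sin(t) dt = (-2*pi - 6 + 12*pi**2) - (-6) = 2*pi*(-1 + 6*pi).
Hence b_2 = (1/pi)·(2*pi*(-1 + 6*pi)) = -2 + 12*pi.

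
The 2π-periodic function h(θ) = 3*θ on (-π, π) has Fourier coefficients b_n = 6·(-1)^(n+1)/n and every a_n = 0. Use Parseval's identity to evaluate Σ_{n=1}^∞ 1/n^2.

pi**2/6

Parseval: Σ b_n^2 = (1/π) ∫_{-π}^{π} h(θ)^2 dθ = 6*pi**2.
Σ b_n^2 = Σ 36/n^2, so Σ 1/n^2 = (6*pi**2)/36 = pi**2/6.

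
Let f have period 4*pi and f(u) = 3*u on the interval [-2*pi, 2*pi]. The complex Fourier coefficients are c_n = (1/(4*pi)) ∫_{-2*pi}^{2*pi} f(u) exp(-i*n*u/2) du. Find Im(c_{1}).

-6

Since f is real-valued, Im(c_{1}) = -(1/(4*pi)) ∫_{-2*pi}^{2*pi} f(u) sin(u/2) du = -b_{1}/2.
f is odd and sin(u/2) is odd, so the integrand is even: ∫_{-2*pi}^{2*pi} f(u) sin(u/2) du = 2∫_0^{2*pi} f(u) sin(u/2) du.
Integrating by parts (boundary term plus one more integral), an antiderivative of (3*u) sin(u/2) is -6*u*cos(u/2) + 12*sin(u/2); evaluating from 0 to 2*pi: ∫_{0}^{2*pi} (3*u) sin(u/2) du = (12*pi) - (0) = 12*pi.
So ∫_{-2*pi}^{2*pi} f(u) sin(u/2) du = 24*pi.
Hence Im(c_{1}) = (-1/(4*pi))·(24*pi) = -6.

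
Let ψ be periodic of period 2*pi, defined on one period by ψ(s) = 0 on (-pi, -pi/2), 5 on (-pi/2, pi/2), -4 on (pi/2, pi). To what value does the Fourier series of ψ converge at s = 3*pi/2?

s = 3*pi/2 differs from s = -pi/2 by 1 full period(s), and the series is 2*pi-periodic.
At s = -pi/2 the one-sided limits are ψ(-pi/2^-) = 0 and ψ(-pi/2^+) = 5.
By Dirichlet's theorem the series converges to their average, [(0) + (5)]/2 = 5/2.

5/2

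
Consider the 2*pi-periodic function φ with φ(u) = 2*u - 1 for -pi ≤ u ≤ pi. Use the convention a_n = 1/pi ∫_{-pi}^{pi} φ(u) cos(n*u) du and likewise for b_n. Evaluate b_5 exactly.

b_5 = 1/pi ∫_{-pi}^{pi} φ(u) sin(5*u) du.
Integrating by parts (boundary term plus one more integral), an antiderivative of (2*u - 1) sin(5*u) is -2*u*cos(5*u)/5 + 2*sin(5*u)/25 + cos(5*u)/5; evaluating from -pi to pi: ∫_{-pi}^{pi} (2*u - 1) sin(5*u) du = (-1/5 + 2*pi/5) - (-2*pi/5 - 1/5) = 4*pi/5.
Hence b_5 = (1/pi)·(4*pi/5) = 4/5.

4/5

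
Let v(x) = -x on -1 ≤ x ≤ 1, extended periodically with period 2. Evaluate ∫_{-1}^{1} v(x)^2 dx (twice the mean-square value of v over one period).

2/3

∫_{-1}^{1} v(x)^2 dx = 2/3.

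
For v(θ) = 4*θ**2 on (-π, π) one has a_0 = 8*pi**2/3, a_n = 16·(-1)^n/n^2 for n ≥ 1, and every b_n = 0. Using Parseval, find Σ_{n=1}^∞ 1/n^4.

pi**4/90

Parseval: a_0^2/2 + Σ a_n^2 = (1/π) ∫_{-π}^{π} v(θ)^2 dθ = 32*pi**4/5.
Subtract a_0^2/2 = 32*pi**4/9: Σ a_n^2 = 128*pi**4/45.
Since a_n^2 = 256/n^4, Σ 1/n^4 = pi**4/90.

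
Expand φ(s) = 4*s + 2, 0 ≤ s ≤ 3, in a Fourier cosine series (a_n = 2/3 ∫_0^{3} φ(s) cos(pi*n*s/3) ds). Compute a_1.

-48/pi**2

a_1 = 2/3 ∫_0^{3} (4*s + 2) cos(pi*s/3) ds.
Integrating by parts (boundary term plus one more integral), an antiderivative of (4*s + 2) cos(pi*s/3) is 12*s*sin(pi*s/3)/pi + 6*sin(pi*s/3)/pi + 36*cos(pi*s/3)/pi**2; evaluating from 0 to 3: ∫_{0}^{3} (4*s + 2) cos(pi*s/3) ds = (-36/pi**2) - (36/pi**2) = -72/pi**2.
Hence a_1 = (2/3)·(-72/pi**2) = -48/pi**2.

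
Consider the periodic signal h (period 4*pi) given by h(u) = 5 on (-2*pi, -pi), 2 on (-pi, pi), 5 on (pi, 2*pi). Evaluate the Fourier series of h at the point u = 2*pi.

5

h is continuous at u = 2*pi with value 5, so the series converges to 5 there.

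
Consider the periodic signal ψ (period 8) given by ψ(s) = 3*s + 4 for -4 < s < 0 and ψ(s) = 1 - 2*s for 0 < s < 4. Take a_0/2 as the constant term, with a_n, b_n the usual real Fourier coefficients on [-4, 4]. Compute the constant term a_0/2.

a_0 = 1/4 ∫_{-4}^{4} ψ(s) ds = 1/4 · (-20) = -5.
So the constant term a_0/2 = -5/2.

-5/2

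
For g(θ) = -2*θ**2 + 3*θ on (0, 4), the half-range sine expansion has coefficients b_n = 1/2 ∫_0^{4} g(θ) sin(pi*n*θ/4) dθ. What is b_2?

20/pi

b_2 = 1/2 ∫_0^{4} (-2*θ**2 + 3*θ) sin(pi*θ/2) dθ.
Integrating by parts twice (tabular method), an antiderivative of (-2*θ**2 + 3*θ) sin(pi*θ/2) is 4*θ**2*cos(pi*θ/2)/pi - 16*θ*sin(pi*θ/2)/pi**2 - 6*θ*cos(pi*θ/2)/pi + 12*sin(pi*θ/2)/pi**2 - 32*cos(pi*θ/2)/pi**3; evaluating from 0 to 4: ∫_{0}^{4} (-2*θ**2 + 3*θ) sin(pi*θ/2) dθ = (-32/pi**3 + 40/pi) - (-32/pi**3) = 40/pi.
Hence b_2 = (1/2)·(40/pi) = 20/pi.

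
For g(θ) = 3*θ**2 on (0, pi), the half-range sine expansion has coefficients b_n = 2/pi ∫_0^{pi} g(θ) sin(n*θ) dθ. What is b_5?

b_5 = 2/pi ∫_0^{pi} (3*θ**2) sin(5*θ) dθ.
Integrating by parts twice (tabular method), an antiderivative of (3*θ**2) sin(5*θ) is -3*θ**2*cos(5*θ)/5 + 6*θ*sin(5*θ)/25 + 6*cos(5*θ)/125; evaluating from 0 to pi: ∫_{0}^{pi} (3*θ**2) sin(5*θ) dθ = (-6/125 + 3*pi**2/5) - (6/125) = -12/125 + 3*pi**2/5.
Hence b_5 = (2/pi)·(-12/125 + 3*pi**2/5) = 6*(-4 + 25*pi**2)/(125*pi).

6*(-4 + 25*pi**2)/(125*pi)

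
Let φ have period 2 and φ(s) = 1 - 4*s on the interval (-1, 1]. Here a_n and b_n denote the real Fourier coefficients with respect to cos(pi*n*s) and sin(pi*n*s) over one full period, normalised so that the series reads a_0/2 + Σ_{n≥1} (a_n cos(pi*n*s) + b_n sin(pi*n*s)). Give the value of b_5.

-8/(5*pi)

b_5 = ∫_{-1}^{1} φ(s) sin(5*pi*s) ds.
Integrating by parts (boundary term plus one more integral), an antiderivative of (1 - 4*s) sin(5*pi*s) is 4*s*cos(5*pi*s)/(5*pi) - 4*sin(5*pi*s)/(25*pi**2) - cos(5*pi*s)/(5*pi); evaluating from -1 to 1: ∫_{-1}^{1} (1 - 4*s) sin(5*pi*s) ds = (-3/(5*pi)) - (1/pi) = -8/(5*pi).
Hence b_5 = -8/(5*pi).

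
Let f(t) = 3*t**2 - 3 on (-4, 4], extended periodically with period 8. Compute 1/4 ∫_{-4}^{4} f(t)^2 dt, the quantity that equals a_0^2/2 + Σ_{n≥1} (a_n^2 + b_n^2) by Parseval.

1/4 ∫_{-4}^{4} f(t)^2 dt = 1/4 · (14952/5) = 3738/5.

3738/5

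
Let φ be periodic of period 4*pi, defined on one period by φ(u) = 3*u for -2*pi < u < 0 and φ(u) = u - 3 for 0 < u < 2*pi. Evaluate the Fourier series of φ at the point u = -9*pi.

u = -9*pi differs from u = -pi by -2 full period(s), and the series is 4*pi-periodic.
φ is continuous at u = -pi with value -3*pi, so the series converges to -3*pi there.

-3*pi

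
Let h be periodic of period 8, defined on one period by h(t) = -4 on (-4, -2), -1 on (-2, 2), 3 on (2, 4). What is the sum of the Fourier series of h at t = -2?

At t = -2 the one-sided limits are h(-2^-) = -4 and h(-2^+) = -1.
By Dirichlet's theorem the series converges to their average, [(-4) + (-1)]/2 = -5/2.

-5/2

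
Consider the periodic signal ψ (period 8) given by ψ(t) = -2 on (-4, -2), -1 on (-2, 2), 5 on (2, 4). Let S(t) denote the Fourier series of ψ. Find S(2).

At t = 2 the one-sided limits are ψ(2^-) = -1 and ψ(2^+) = 5.
By Dirichlet's theorem the series converges to their average, [(-1) + (5)]/2 = 2.

2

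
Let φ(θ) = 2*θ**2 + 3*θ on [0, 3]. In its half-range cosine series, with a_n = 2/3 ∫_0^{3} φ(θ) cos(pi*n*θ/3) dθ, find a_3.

a_3 = 2/3 ∫_0^{3} (2*θ**2 + 3*θ) cos(pi*θ) dθ.
Integrating by parts twice (tabular method), an antiderivative of (2*θ**2 + 3*θ) cos(pi*θ) is 2*θ**2*sin(pi*θ)/pi + 3*θ*sin(pi*θ)/pi + 4*θ*cos(pi*θ)/pi**2 - 4*sin(pi*θ)/pi**3 + 3*cos(pi*θ)/pi**2; evaluating from 0 to 3: ∫_{0}^{3} (2*θ**2 + 3*θ) cos(pi*θ) dθ = (-15/pi**2) - (3/pi**2) = -18/pi**2.
Hence a_3 = (2/3)·(-18/pi**2) = -12/pi**2.

-12/pi**2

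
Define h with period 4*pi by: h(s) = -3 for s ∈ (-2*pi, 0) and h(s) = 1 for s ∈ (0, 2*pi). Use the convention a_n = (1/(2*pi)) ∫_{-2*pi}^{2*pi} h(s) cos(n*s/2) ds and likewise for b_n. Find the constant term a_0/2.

a_0 = (1/(2*pi)) ∫_{-2*pi}^{2*pi} h(s) ds = (1/(2*pi)) · (-4*pi) = -2.
So the constant term a_0/2 = -1.

-1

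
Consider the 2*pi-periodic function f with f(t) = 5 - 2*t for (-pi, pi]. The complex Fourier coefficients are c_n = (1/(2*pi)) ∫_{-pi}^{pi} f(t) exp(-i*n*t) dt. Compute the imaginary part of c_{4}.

-1/2

Since f is real-valued, Im(c_{4}) = -(1/(2*pi)) ∫_{-pi}^{pi} f(t) sin(4*t) dt = -b_{4}/2.
Integrating by parts (boundary term plus one more integral), an antiderivative of (5 - 2*t) sin(4*t) is t*cos(4*t)/2 - sin(4*t)/8 - 5*cos(4*t)/4; evaluating from -pi to pi: ∫_{-pi}^{pi} (5 - 2*t) sin(4*t) dt = (-5/4 + pi/2) - (-pi/2 - 5/4) = pi.
Hence Im(c_{4}) = (-1/(2*pi))·(pi) = -1/2.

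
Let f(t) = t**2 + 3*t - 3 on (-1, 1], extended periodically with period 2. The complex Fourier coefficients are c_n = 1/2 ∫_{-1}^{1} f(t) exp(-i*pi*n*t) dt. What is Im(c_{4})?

Since f is real-valued, Im(c_{4}) = -1/2 ∫_{-1}^{1} f(t) sin(4*pi*t) dt = -b_{4}/2.
Integrating by parts twice (tabular method), an antiderivative of (t**2 + 3*t - 3) sin(4*pi*t) is -t**2*cos(4*pi*t)/(4*pi) + t*sin(4*pi*t)/(8*pi**2) - 3*t*cos(4*pi*t)/(4*pi) + 3*sin(4*pi*t)/(16*pi**2) + cos(4*pi*t)/(32*pi**3) + 3*cos(4*pi*t)/(4*pi); evaluating from -1 to 1: ∫_{-1}^{1} (t**2 + 3*t - 3) sin(4*pi*t) dt = ((1 - 8*pi**2)/(32*pi**3)) - ((1 + 40*pi**2)/(32*pi**3)) = -3/(2*pi).
Hence Im(c_{4}) = (-1/2)·(-3/(2*pi)) = 3/(4*pi).

3/(4*pi)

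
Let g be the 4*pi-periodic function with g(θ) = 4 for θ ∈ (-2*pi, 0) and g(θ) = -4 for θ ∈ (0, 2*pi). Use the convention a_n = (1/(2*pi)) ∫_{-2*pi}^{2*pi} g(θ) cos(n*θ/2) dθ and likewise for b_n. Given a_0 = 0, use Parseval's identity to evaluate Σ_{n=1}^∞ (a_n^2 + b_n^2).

32

Parseval: a_0^2/2 + Σ_{n≥1} (a_n^2+b_n^2) = (1/(2*pi)) ∫_{-2*pi}^{2*pi} g(θ)^2 dθ = 32.
Subtract a_0^2/2 = 0: Σ (a_n^2+b_n^2) = 32.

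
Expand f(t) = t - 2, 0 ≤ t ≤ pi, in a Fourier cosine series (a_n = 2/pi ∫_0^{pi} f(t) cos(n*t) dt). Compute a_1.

-4/pi

a_1 = 2/pi ∫_0^{pi} (t - 2) cos(t) dt.
Integrating by parts (boundary term plus one more integral), an antiderivative of (t - 2) cos(t) is t*sin(t) - 2*sin(t) + cos(t); evaluating from 0 to pi: ∫_{0}^{pi} (t - 2) cos(t) dt = (-1) - (1) = -2.
Hence a_1 = (2/pi)·(-2) = -4/pi.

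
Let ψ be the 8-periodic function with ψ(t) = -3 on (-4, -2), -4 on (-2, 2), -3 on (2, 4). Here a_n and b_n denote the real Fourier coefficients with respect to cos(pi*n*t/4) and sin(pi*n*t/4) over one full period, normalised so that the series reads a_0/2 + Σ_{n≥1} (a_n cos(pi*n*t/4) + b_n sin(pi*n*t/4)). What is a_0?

-7

a_0 = 1/4 ∫_{-4}^{4} ψ(t) dt = 1/4 · (-28) = -7.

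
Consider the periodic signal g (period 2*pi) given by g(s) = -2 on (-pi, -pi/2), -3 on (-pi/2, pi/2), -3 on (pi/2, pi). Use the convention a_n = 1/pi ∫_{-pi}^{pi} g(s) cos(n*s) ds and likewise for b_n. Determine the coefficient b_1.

-1/pi

b_1 = 1/pi ∫_{-pi}^{pi} g(s) sin(s) ds.
Split the integral at the breakpoints.
Directly, an antiderivative of (-2) sin(s) is 2*cos(s); evaluating from -pi to -pi/2: ∫_{-pi}^{-pi/2} (-2) sin(s) ds = (0) - (-2) = 2.
Directly, an antiderivative of (-3) sin(s) is 3*cos(s); evaluating from -pi/2 to pi/2: ∫_{-pi/2}^{pi/2} (-3) sin(s) ds = (0) - (0) = 0.
Directly, an antiderivative of (-3) sin(s) is 3*cos(s); evaluating from pi/2 to pi: ∫_{pi/2}^{pi} (-3) sin(s) ds = (-3) - (0) = -3.
Summing the pieces and multiplying by (1/pi) gives b_1 = -1/pi.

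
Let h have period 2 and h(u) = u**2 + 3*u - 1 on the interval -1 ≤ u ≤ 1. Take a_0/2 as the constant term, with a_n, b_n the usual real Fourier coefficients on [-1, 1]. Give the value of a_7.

a_7 = ∫_{-1}^{1} h(u) cos(7*pi*u) du.
Integrating by parts twice (tabular method), an antiderivative of (u**2 + 3*u - 1) cos(7*pi*u) is u**2*sin(7*pi*u)/(7*pi) + 3*u*sin(7*pi*u)/(7*pi) + 2*u*cos(7*pi*u)/(49*pi**2) - sin(7*pi*u)/(7*pi) - 2*sin(7*pi*u)/(343*pi**3) + 3*cos(7*pi*u)/(49*pi**2); evaluating from -1 to 1: ∫_{-1}^{1} (u**2 + 3*u - 1) cos(7*pi*u) du = (-5/(49*pi**2)) - (-1/(49*pi**2)) = -4/(49*pi**2).
Hence a_7 = -4/(49*pi**2).

-4/(49*pi**2)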